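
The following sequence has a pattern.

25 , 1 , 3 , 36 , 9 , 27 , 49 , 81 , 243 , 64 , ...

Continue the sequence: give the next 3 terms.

729, 2187, 81

Reading positions in blocks of 3 reveals the pattern ABB — 2 tracks woven together.
Subsequence A is 25, 36, 49, 64, which is perfect squares starting at 5².
Subsequence B is 1, 3, 9, 27, 81, 243, which is successive powers of 3.
Term 11 comes from subsequence B (its 7th entry): 729.
Term 12 comes from subsequence B (its 8th entry): 2187.
Position 13 → subsequence A, term 5 = 81.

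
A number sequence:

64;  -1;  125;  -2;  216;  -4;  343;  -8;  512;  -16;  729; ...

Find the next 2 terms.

Positions 1, 3, 5, … form one subsequence and positions 2, 4, 6, … form another.
Subsequence A: 64, 125, 216, 343, 512, 729 (perfect cubes starting at 4³).
Subsequence B: -1, -2, -4, -8, -16 (a geometric progression (common ratio 2)).
Position 12 → subsequence B, term 6 = -32.
The 13th slot belongs to subsequence A; its 7th term is 1000.

-32, 1000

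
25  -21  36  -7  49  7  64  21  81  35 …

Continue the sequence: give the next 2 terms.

Split by position mod 2 into 2 tracks.
Track A = 25, 36, 49, 64, 81: the squares 5², 6², 7², ….
Track B = -21, -7, 7, 21, 35: arithmetic, step +14.
Position 11 falls in track A as its term 6, giving 100.
Position 12 → track B, term 6 = 49.

100, 49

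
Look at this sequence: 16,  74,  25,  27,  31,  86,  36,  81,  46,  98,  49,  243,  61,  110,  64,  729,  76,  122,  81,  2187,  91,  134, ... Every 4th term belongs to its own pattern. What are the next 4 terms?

100, 6561, 106, 146

The terms cycle through 4 interleaved subsequences.
Track A: 16, 31, 46, 61, 76, 91 — arithmetic with common difference +15.
Track B: 74, 86, 98, 110, 122, 134 — adding 12 each time.
Track C: 25, 36, 49, 64, 81 — perfect squares starting at 5².
Track D: 27, 81, 243, 729, 2187 — powers of 3.
The 23rd slot belongs to track C; its 6th term is 100.
Position 24 falls in track D as its term 6, giving 6561.
Position 25 → track A, term 7 = 106.
Position 26 falls in track B as its term 7, giving 146.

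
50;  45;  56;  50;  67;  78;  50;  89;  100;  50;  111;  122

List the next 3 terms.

Reading positions in blocks of 3 reveals the pattern ABB — 2 tracks woven together.
Stream A: 50, 50, 50, 50. The constant sequence 50.
Stream B: 45, 56, 67, 78, 89, 100, 111, 122. Linear: a_n = 34 + 11·n.
The 13th slot belongs to stream A; its 5th term is 50.
The 14th slot belongs to stream B; its 9th term is 133.
Position 15 → stream B, term 10 = 144.

50, 133, 144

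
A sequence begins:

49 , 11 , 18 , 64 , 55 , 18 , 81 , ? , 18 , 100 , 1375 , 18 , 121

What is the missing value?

275

Split by position mod 3 into 3 tracks.
Track A: 49, 64, 81, 100, 121 — the squares 7², 8², 9², ….
Track B: 11, 55, ?, 1375 — multiplying by 5 each time.
Track C: 18, 18, 18, 18 — constant 18.
Filling track B at index 3 by its rule yields 275.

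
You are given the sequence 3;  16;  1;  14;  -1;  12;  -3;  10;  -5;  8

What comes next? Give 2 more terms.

Odd-indexed and even-indexed terms follow separate rules.
Stream A is 3, 1, -1, -3, -5, which is subtracting 2 each time.
Stream B is 16, 14, 12, 10, 8, which is arithmetic with common difference −2.
Term 11 comes from stream A (its 6th entry): -7.
Term 12 comes from stream B (its 6th entry): 6.

-7, 6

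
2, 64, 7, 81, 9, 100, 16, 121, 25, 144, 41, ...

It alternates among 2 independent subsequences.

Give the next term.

Odd-indexed and even-indexed terms follow separate rules.
Stream A is 2, 7, 9, 16, 25, 41, which is each term equals the sum of the previous two.
Stream B is 64, 81, 100, 121, 144, which is the squares 8², 9², 10², ….
Position 12 falls in stream B as its term 6, giving 169.

169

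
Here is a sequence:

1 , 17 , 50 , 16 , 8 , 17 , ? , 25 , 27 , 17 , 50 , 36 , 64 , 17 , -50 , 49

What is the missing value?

-50

The terms cycle through 4 interleaved subsequences.
Track A: 1, 8, 27, 64 — the cubes 1³, 2³, 3³, ….
Track B: 17, 17, 17, 17 — the constant sequence 17.
Track C: 50, ?, 50, -50 — the oscillation 50·(−1)^(n+1).
Track D: 16, 25, 36, 49 — perfect squares starting at 4².
Filling track C at index 2 by its rule yields -50.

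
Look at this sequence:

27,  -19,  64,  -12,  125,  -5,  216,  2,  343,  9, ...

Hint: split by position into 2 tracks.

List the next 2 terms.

Split by position mod 2 into 2 tracks.
Track A: 27, 64, 125, 216, 343 — consecutive cubes n³ from n = 3.
Track B: -19, -12, -5, 2, 9 — linear: a_n = -26 + 7·n.
Position 11 → track A, term 6 = 512.
Position 12 falls in track B as its term 6, giving 16.

512, 16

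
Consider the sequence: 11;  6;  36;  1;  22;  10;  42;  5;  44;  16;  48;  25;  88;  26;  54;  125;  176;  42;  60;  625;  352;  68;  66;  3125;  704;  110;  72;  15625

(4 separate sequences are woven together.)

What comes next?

Read the sequence 4 terms at a time; column i is its own pattern.
Track A = 11, 22, 44, 88, 176, 352, 704: multiplying by 2 each time.
Track B = 6, 10, 16, 26, 42, 68, 110: each term equals the sum of the previous two.
Track C = 36, 42, 48, 54, 60, 66, 72: arithmetic, step +6.
Track D = 1, 5, 25, 125, 625, 3125, 15625: successive powers of 5.
Position 29 falls in track A as its term 8, giving 1408.

1408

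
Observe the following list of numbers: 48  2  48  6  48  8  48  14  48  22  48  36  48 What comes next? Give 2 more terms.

58, 48

Odd-indexed and even-indexed terms follow separate rules.
Track A: 48, 48, 48, 48, 48, 48, 48 (always 48).
Track B: 2, 6, 8, 14, 22, 36 (a Fibonacci-like recurrence a_n = a_{n-1} + a_{n-2}).
Position 14 falls in track B as its term 7, giving 58.
Position 15 falls in track A as its term 8, giving 48.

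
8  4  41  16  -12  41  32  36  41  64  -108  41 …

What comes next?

Taking every 3rd term gives 3 separate tracks.
Track A is 8, 16, 32, 64, which is powers 2^3, 2^4, 2^5, ….
Track B is 4, -12, 36, -108, which is multiplying by -3 each time.
Track C is 41, 41, 41, 41, which is always 41.
Term 13 comes from track A (its 5th entry): 128.

128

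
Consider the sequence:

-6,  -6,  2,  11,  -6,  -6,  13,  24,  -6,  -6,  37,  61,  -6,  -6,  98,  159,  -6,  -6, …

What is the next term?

Positions follow the repeating pattern AABB; grouping by letter gives 2 tracks.
Track A: -6, -6, -6, -6, -6, -6, -6, -6, -6, -6 (the constant sequence -6).
Track B: 2, 11, 13, 24, 37, 61, 98, 159 (a Fibonacci-like recurrence a_n = a_{n-1} + a_{n-2}).
Position 19 falls in track B as its term 9, giving 257.

257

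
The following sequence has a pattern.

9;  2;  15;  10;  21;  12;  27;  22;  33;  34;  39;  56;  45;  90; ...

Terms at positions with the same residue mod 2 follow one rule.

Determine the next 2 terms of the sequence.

51, 146

Odd-indexed and even-indexed terms follow separate rules.
Stream A: 9, 15, 21, 27, 33, 39, 45. Linear: a_n = 3 + 6·n.
Stream B: 2, 10, 12, 22, 34, 56, 90. Each term equals the sum of the previous two.
The 15th slot belongs to stream A; its 8th term is 51.
Position 16 falls in stream B as its term 8, giving 146.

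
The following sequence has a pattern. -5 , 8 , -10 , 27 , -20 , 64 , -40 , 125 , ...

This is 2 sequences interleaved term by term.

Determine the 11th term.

The terms cycle through 2 interleaved subsequences.
Track A: -5, -10, -20, -40 — geometric, ×2 each step.
Track B: 8, 27, 64, 125 — perfect cubes starting at 2³.
The 11th slot belongs to track A; its 6th term is -160.

-160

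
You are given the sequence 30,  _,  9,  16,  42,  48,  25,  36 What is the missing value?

Reading positions in blocks of 4 reveals the pattern AABB — 2 tracks woven together.
Track A: 30, ?, 42, 48 (arithmetic, step +6).
Track B: 9, 16, 25, 36 (the squares 3², 4², 5², …).
So the missing entry in track A is 36.

36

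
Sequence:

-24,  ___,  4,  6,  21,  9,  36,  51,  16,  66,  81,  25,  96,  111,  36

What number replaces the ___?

The slot pattern repeats as AAB (period 3), so there are 2 interleaved tracks.
Stream A: -24, ?, 6, 21, 36, 51, 66, 81, 96, 111. Arithmetic, step +15.
Stream B: 4, 9, 16, 25, 36. The squares 2², 3², 4², ….
Filling stream A at index 2 by its rule yields -9.

-9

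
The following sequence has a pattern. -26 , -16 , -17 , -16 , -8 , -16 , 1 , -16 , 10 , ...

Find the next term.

-16

Odd-indexed and even-indexed terms follow separate rules.
Stream A is -26, -17, -8, 1, 10, which is linear: a_n = -35 + 9·n.
Stream B is -16, -16, -16, -16, which is always -16.
Position 10 falls in stream B as its term 5, giving -16.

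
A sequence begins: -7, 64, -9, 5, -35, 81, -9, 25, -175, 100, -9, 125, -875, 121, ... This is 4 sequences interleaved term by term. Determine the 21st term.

-21875

Read the sequence 4 terms at a time; column i is its own pattern.
Stream A: -7, -35, -175, -875. Geometric, ×5 each step.
Stream B: 64, 81, 100, 121. Perfect squares starting at 8².
Stream C: -9, -9, -9. The constant sequence -9.
Stream D: 5, 25, 125. Powers of 5.
Position 21 → stream A, term 6 = -21875.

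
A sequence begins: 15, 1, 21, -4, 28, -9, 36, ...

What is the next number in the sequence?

-14

Split by position mod 2 into 2 tracks.
Subsequence A: 15, 21, 28, 36 (triangular numbers starting at T_5).
Subsequence B: 1, -4, -9 (linear: a_n = 6 − 5·n).
Position 8 → subsequence B, term 4 = -14.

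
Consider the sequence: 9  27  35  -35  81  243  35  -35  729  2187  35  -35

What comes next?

6561

Reading positions in blocks of 4 reveals the pattern AABB — 2 tracks woven together.
Stream A = 9, 27, 81, 243, 729, 2187: a geometric progression (common ratio 3).
Stream B = 35, -35, 35, -35, 35, -35: the oscillation 35·(−1)^(n+1).
Position 13 → stream A, term 7 = 6561.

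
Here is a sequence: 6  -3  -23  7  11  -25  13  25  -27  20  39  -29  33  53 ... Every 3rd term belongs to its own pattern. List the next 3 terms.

Split by position mod 3 into 3 tracks.
Stream A is 6, 7, 13, 20, 33, which is Fibonacci-style (each term is the sum of the two before it).
Stream B is -3, 11, 25, 39, 53, which is adding 14 each time.
Stream C is -23, -25, -27, -29, which is linear: a_n = -21 − 2·n.
Term 15 comes from stream C (its 5th entry): -31.
The 16th slot belongs to stream A; its 6th term is 53.
Position 17 → stream B, term 6 = 67.

-31, 53, 67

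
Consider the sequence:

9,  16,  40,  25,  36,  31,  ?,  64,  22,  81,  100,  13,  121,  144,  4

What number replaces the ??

The slot pattern repeats as AAB (period 3), so there are 2 interleaved tracks.
Stream A = 9, 16, 25, 36, ?, 64, 81, 100, 121, 144: the squares 3², 4², 5², ….
Stream B = 40, 31, 22, 13, 4: arithmetic, step −9.
Stream A's pattern makes the blank 49.

49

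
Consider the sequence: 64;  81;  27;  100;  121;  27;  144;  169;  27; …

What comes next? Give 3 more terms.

196, 225, 27

Reading positions in blocks of 3 reveals the pattern AAB — 2 tracks woven together.
Track A: 64, 81, 100, 121, 144, 169 — the squares 8², 9², 10², ….
Track B: 27, 27, 27 — constant 27.
The 10th slot belongs to track A; its 7th term is 196.
Position 11 → track A, term 8 = 225.
The 12th slot belongs to track B; its 4th term is 27.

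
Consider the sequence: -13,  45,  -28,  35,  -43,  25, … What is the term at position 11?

-88

Split by position mod 2 into 2 tracks.
Stream A: -13, -28, -43 — arithmetic with common difference −15.
Stream B: 45, 35, 25 — subtracting 10 each time.
Term 11 comes from stream A (its 6th entry): -88.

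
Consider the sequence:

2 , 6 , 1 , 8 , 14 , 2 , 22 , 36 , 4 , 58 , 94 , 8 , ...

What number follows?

Reading positions in blocks of 3 reveals the pattern AAB — 2 tracks woven together.
Subsequence A: 2, 6, 8, 14, 22, 36, 58, 94 — Fibonacci-style (each term is the sum of the two before it).
Subsequence B: 1, 2, 4, 8 — successive powers of 2.
Term 13 comes from subsequence A (its 9th entry): 152.

152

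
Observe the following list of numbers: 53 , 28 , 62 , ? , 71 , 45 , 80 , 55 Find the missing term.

Odd-indexed and even-indexed terms follow separate rules.
Subsequence A: 53, 62, 71, 80 (adding 9 each time).
Subsequence B: 28, ?, 45, 55 (triangular numbers n(n+1)/2 for n = 7, 8, …).
So the missing entry in subsequence B is 36.

36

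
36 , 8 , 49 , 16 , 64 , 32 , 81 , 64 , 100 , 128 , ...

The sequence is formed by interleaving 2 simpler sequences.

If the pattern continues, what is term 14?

Odd-indexed and even-indexed terms follow separate rules.
Stream A: 36, 49, 64, 81, 100. Consecutive squares n² from n = 6.
Stream B: 8, 16, 32, 64, 128. Powers 2^3, 2^4, 2^5, ….
Position 14 → stream B, term 7 = 512.

512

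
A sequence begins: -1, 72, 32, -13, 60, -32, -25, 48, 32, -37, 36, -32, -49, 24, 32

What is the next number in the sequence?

The terms cycle through 3 interleaved subsequences.
Subsequence A = -1, -13, -25, -37, -49: arithmetic, step −12.
Subsequence B = 72, 60, 48, 36, 24: arithmetic with common difference −12.
Subsequence C = 32, -32, 32, -32, 32: oscillating between 32 and -32.
The 16th slot belongs to subsequence A; its 6th term is -61.

-61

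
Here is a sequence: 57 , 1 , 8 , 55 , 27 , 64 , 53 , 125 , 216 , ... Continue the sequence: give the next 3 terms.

51, 343, 512

Reading positions in blocks of 3 reveals the pattern ABB — 2 tracks woven together.
Track A: 57, 55, 53 — subtracting 2 each time.
Track B: 1, 8, 27, 64, 125, 216 — consecutive cubes n³ from n = 1.
Position 10 → track A, term 4 = 51.
The 11th slot belongs to track B; its 7th term is 343.
Position 12 → track B, term 8 = 512.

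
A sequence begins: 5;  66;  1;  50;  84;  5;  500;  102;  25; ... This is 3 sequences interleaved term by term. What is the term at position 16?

Read the sequence 3 terms at a time; column i is its own pattern.
Stream A = 5, 50, 500: geometric with ratio 10.
Stream B = 66, 84, 102: linear: a_n = 48 + 18·n.
Stream C = 1, 5, 25: successive powers of 5.
Position 16 falls in stream A as its term 6, giving 500000.

500000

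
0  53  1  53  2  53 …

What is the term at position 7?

Split by position mod 2 into 2 tracks.
Track A: 0, 1, 2 — linear: a_n = -1 + n.
Track B: 53, 53, 53 — the constant sequence 53.
Position 7 → track A, term 4 = 3.

3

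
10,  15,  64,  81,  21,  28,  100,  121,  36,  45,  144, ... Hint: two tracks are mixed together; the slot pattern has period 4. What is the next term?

Reading positions in blocks of 4 reveals the pattern AABB — 2 tracks woven together.
Track A = 10, 15, 21, 28, 36, 45: the triangular numbers T_4, T_5, ….
Track B = 64, 81, 100, 121, 144: perfect squares starting at 8².
Position 12 falls in track B as its term 6, giving 169.

169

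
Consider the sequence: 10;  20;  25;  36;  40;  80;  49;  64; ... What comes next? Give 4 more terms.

The slot pattern repeats as AABB (period 4), so there are 2 interleaved tracks.
Track A: 10, 20, 40, 80 (multiplying by 2 each time).
Track B: 25, 36, 49, 64 (consecutive squares n² from n = 5).
Position 9 → track A, term 5 = 160.
The 10th slot belongs to track A; its 6th term is 320.
Term 11 comes from track B (its 5th entry): 81.
Position 12 → track B, term 6 = 100.

160, 320, 81, 100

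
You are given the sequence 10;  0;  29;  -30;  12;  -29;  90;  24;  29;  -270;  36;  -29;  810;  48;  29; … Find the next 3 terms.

-2430, 60, -29

Read the sequence 3 terms at a time; column i is its own pattern.
Track A: 10, -30, 90, -270, 810 — geometric with ratio -3.
Track B: 0, 12, 24, 36, 48 — linear: a_n = -12 + 12·n.
Track C: 29, -29, 29, -29, 29 — oscillating between 29 and -29.
Position 16 falls in track A as its term 6, giving -2430.
The 17th slot belongs to track B; its 6th term is 60.
Term 18 comes from track C (its 6th entry): -29.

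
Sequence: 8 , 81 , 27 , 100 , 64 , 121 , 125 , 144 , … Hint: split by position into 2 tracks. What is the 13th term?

The terms cycle through 2 interleaved subsequences.
Subsequence A: 8, 27, 64, 125. Perfect cubes starting at 2³.
Subsequence B: 81, 100, 121, 144. Perfect squares starting at 9².
Position 13 → subsequence A, term 7 = 512.

512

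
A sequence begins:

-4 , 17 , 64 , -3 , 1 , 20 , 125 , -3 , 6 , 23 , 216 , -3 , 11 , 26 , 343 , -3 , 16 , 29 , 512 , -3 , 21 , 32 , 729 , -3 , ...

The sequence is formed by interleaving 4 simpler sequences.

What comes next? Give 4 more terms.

The terms cycle through 4 interleaved subsequences.
Stream A: -4, 1, 6, 11, 16, 21 — linear: a_n = -9 + 5·n.
Stream B: 17, 20, 23, 26, 29, 32 — linear: a_n = 14 + 3·n.
Stream C: 64, 125, 216, 343, 512, 729 — perfect cubes starting at 4³.
Stream D: -3, -3, -3, -3, -3, -3 — the constant sequence -3.
The 25th slot belongs to stream A; its 7th term is 26.
Position 26 falls in stream B as its term 7, giving 35.
Term 27 comes from stream C (its 7th entry): 1000.
Position 28 falls in stream D as its term 7, giving -3.

26, 35, 1000, -3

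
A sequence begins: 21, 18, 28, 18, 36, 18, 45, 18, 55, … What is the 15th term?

Odd-indexed and even-indexed terms follow separate rules.
Subsequence A = 21, 28, 36, 45, 55: triangular numbers n(n+1)/2 for n = 6, 7, ….
Subsequence B = 18, 18, 18, 18: the constant sequence 18.
The 15th slot belongs to subsequence A; its 8th term is 91.

91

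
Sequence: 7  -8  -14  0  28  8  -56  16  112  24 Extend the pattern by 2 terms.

-224, 32

Positions 1, 3, 5, … form one subsequence and positions 2, 4, 6, … form another.
Subsequence A: 7, -14, 28, -56, 112 — a geometric progression (common ratio -2).
Subsequence B: -8, 0, 8, 16, 24 — arithmetic with common difference +8.
The 11th slot belongs to subsequence A; its 6th term is -224.
The 12th slot belongs to subsequence B; its 6th term is 32.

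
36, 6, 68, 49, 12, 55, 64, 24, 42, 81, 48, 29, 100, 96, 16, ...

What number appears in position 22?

Taking every 3rd term gives 3 separate tracks.
Track A is 36, 49, 64, 81, 100, which is consecutive squares n² from n = 6.
Track B is 6, 12, 24, 48, 96, which is a geometric progression (common ratio 2).
Track C is 68, 55, 42, 29, 16, which is arithmetic with common difference −13.
Position 22 → track A, term 8 = 169.

169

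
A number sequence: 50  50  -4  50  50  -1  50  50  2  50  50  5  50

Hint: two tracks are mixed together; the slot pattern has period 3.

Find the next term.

Positions follow the repeating pattern AAB; grouping by letter gives 2 tracks.
Subsequence A: 50, 50, 50, 50, 50, 50, 50, 50, 50. Always 50.
Subsequence B: -4, -1, 2, 5. Arithmetic with common difference +3.
Position 14 → subsequence A, term 10 = 50.

50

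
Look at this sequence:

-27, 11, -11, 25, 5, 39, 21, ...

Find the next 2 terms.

Odd-indexed and even-indexed terms follow separate rules.
Subsequence A: -27, -11, 5, 21 — arithmetic with common difference +16.
Subsequence B: 11, 25, 39 — linear: a_n = -3 + 14·n.
Term 8 comes from subsequence B (its 4th entry): 53.
Term 9 comes from subsequence A (its 5th entry): 37.

53, 37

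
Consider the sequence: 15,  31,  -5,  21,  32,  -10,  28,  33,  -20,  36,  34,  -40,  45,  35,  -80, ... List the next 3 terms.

Taking every 3rd term gives 3 separate tracks.
Subsequence A = 15, 21, 28, 36, 45: triangular numbers n(n+1)/2 for n = 5, 6, ….
Subsequence B = 31, 32, 33, 34, 35: arithmetic, step +1.
Subsequence C = -5, -10, -20, -40, -80: geometric with ratio 2.
Term 16 comes from subsequence A (its 6th entry): 55.
Term 17 comes from subsequence B (its 6th entry): 36.
Position 18 falls in subsequence C as its term 6, giving -160.

55, 36, -160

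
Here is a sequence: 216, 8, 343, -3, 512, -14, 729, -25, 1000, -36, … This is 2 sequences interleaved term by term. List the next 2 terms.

The terms cycle through 2 interleaved subsequences.
Subsequence A: 216, 343, 512, 729, 1000 (consecutive cubes n³ from n = 6).
Subsequence B: 8, -3, -14, -25, -36 (arithmetic, step −11).
Term 11 comes from subsequence A (its 6th entry): 1331.
Position 12 falls in subsequence B as its term 6, giving -47.

1331, -47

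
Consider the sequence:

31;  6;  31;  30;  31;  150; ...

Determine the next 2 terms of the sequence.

Taking every 2nd term gives 2 separate tracks.
Stream A: 31, 31, 31. Constant 31.
Stream B: 6, 30, 150. Geometric, ×5 each step.
Position 7 → stream A, term 4 = 31.
The 8th slot belongs to stream B; its 4th term is 750.

31, 750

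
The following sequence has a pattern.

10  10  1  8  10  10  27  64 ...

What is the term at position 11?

Reading positions in blocks of 4 reveals the pattern AABB — 2 tracks woven together.
Subsequence A: 10, 10, 10, 10 (always 10).
Subsequence B: 1, 8, 27, 64 (perfect cubes starting at 1³).
Position 11 falls in subsequence B as its term 5, giving 125.

125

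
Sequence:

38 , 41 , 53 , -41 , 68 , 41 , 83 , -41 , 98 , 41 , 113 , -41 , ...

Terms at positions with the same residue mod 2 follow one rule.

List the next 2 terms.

Odd-indexed and even-indexed terms follow separate rules.
Stream A is 38, 53, 68, 83, 98, 113, which is adding 15 each time.
Stream B is 41, -41, 41, -41, 41, -41, which is oscillating between 41 and -41.
The 13th slot belongs to stream A; its 7th term is 128.
The 14th slot belongs to stream B; its 7th term is 41.

128, 41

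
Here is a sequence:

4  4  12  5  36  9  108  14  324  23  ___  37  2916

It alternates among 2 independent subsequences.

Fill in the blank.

972

Odd-indexed and even-indexed terms follow separate rules.
Track A: 4, 12, 36, 108, 324, ?, 2916. Geometric, ×3 each step.
Track B: 4, 5, 9, 14, 23, 37. Fibonacci-style (each term is the sum of the two before it).
Track A's pattern makes the blank 972.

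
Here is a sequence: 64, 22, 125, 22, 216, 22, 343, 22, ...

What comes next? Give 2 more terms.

512, 22

Positions 1, 3, 5, … form one subsequence and positions 2, 4, 6, … form another.
Track A = 64, 125, 216, 343: consecutive cubes n³ from n = 4.
Track B = 22, 22, 22, 22: always 22.
Term 9 comes from track A (its 5th entry): 512.
Position 10 → track B, term 5 = 22.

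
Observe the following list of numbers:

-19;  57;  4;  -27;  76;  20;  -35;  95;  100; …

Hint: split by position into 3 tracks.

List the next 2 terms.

-43, 114

Split by position mod 3: positions 1, 4, 7, … form one track, and each other residue class forms its own.
Subsequence A is -19, -27, -35, which is linear: a_n = -11 − 8·n.
Subsequence B is 57, 76, 95, which is arithmetic, step +19.
Subsequence C is 4, 20, 100, which is a geometric progression (common ratio 5).
Position 10 falls in subsequence A as its term 4, giving -43.
Position 11 → subsequence B, term 4 = 114.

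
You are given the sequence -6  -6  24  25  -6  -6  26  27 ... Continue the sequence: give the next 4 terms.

Positions follow the repeating pattern AABB; grouping by letter gives 2 tracks.
Track A: -6, -6, -6, -6. Always -6.
Track B: 24, 25, 26, 27. Adding 1 each time.
Position 9 falls in track A as its term 5, giving -6.
The 10th slot belongs to track A; its 6th term is -6.
The 11th slot belongs to track B; its 5th term is 28.
Position 12 falls in track B as its term 6, giving 29.

-6, -6, 28, 29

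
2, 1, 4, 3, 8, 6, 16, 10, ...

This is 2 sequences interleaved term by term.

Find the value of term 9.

32

Taking every 2nd term gives 2 separate tracks.
Subsequence A: 2, 4, 8, 16. Successive powers of 2.
Subsequence B: 1, 3, 6, 10. Triangular numbers n(n+1)/2 for n = 1, 2, ….
Term 9 comes from subsequence A (its 5th entry): 32.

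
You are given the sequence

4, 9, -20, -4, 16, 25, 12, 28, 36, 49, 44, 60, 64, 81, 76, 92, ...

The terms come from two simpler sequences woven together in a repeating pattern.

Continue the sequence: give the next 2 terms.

Positions follow the repeating pattern AABB; grouping by letter gives 2 tracks.
Track A: 4, 9, 16, 25, 36, 49, 64, 81. Perfect squares starting at 2².
Track B: -20, -4, 12, 28, 44, 60, 76, 92. Linear: a_n = -36 + 16·n.
Position 17 → track A, term 9 = 100.
Position 18 falls in track A as its term 10, giving 121.

100, 121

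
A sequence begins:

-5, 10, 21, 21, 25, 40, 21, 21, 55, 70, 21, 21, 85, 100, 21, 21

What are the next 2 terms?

The slot pattern repeats as AABB (period 4), so there are 2 interleaved tracks.
Track A is -5, 10, 25, 40, 55, 70, 85, 100, which is arithmetic, step +15.
Track B is 21, 21, 21, 21, 21, 21, 21, 21, which is the constant sequence 21.
Position 17 falls in track A as its term 9, giving 115.
Position 18 falls in track A as its term 10, giving 130.

115, 130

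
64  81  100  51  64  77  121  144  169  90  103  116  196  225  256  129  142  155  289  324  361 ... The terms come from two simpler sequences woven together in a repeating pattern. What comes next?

Positions follow the repeating pattern AAABBB; grouping by letter gives 2 tracks.
Subsequence A: 64, 81, 100, 121, 144, 169, 196, 225, 256, 289, 324, 361 — perfect squares starting at 8².
Subsequence B: 51, 64, 77, 90, 103, 116, 129, 142, 155 — arithmetic with common difference +13.
Position 22 → subsequence B, term 10 = 168.

168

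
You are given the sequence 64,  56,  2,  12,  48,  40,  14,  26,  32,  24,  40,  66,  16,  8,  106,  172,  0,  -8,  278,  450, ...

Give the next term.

Reading positions in blocks of 4 reveals the pattern AABB — 2 tracks woven together.
Subsequence A: 64, 56, 48, 40, 32, 24, 16, 8, 0, -8. Arithmetic with common difference −8.
Subsequence B: 2, 12, 14, 26, 40, 66, 106, 172, 278, 450. Each term equals the sum of the previous two.
Term 21 comes from subsequence A (its 11th entry): -16.

-16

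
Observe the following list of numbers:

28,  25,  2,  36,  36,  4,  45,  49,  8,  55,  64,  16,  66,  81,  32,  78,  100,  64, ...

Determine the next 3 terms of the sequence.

91, 121, 128

Split by position mod 3 into 3 tracks.
Stream A: 28, 36, 45, 55, 66, 78 — triangular numbers starting at T_7.
Stream B: 25, 36, 49, 64, 81, 100 — perfect squares starting at 5².
Stream C: 2, 4, 8, 16, 32, 64 — powers 2^1, 2^2, 2^3, ….
Position 19 falls in stream A as its term 7, giving 91.
Position 20 falls in stream B as its term 7, giving 121.
Term 21 comes from stream C (its 7th entry): 128.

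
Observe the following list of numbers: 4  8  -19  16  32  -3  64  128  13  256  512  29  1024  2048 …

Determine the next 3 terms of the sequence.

The slot pattern repeats as AAB (period 3), so there are 2 interleaved tracks.
Stream A: 4, 8, 16, 32, 64, 128, 256, 512, 1024, 2048 (powers of 2).
Stream B: -19, -3, 13, 29 (arithmetic with common difference +16).
Position 15 → stream B, term 5 = 45.
Position 16 → stream A, term 11 = 4096.
Position 17 → stream A, term 12 = 8192.

45, 4096, 8192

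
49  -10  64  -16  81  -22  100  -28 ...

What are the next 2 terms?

121, -34

Taking every 2nd term gives 2 separate tracks.
Track A: 49, 64, 81, 100 — consecutive squares n² from n = 7.
Track B: -10, -16, -22, -28 — arithmetic, step −6.
Position 9 → track A, term 5 = 121.
The 10th slot belongs to track B; its 5th term is -34.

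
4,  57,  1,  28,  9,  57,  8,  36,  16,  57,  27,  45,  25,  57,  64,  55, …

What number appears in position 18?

Taking every 4th term gives 4 separate tracks.
Track A: 4, 9, 16, 25 (the squares 2², 3², 4², …).
Track B: 57, 57, 57, 57 (constant 57).
Track C: 1, 8, 27, 64 (the cubes 1³, 2³, 3³, …).
Track D: 28, 36, 45, 55 (the triangular numbers T_7, T_8, …).
Position 18 → track B, term 5 = 57.

57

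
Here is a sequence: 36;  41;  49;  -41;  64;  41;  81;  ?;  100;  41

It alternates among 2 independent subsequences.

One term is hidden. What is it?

-41

Taking every 2nd term gives 2 separate tracks.
Stream A is 36, 49, 64, 81, 100, which is consecutive squares n² from n = 6.
Stream B is 41, -41, 41, ?, 41, which is alternating ±41.
So the missing entry in stream B is -41.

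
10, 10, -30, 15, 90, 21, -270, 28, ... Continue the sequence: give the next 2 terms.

810, 36

Split by position mod 2 into 2 tracks.
Track A is 10, -30, 90, -270, which is geometric with ratio -3.
Track B is 10, 15, 21, 28, which is the triangular numbers T_4, T_5, ….
The 9th slot belongs to track A; its 5th term is 810.
Position 10 falls in track B as its term 5, giving 36.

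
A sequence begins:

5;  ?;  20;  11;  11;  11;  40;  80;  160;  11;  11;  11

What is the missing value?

Positions follow the repeating pattern AAABBB; grouping by letter gives 2 tracks.
Track A is 5, ?, 20, 40, 80, 160, which is geometric, ×2 each step.
Track B is 11, 11, 11, 11, 11, 11, which is always 11.
Track A's pattern makes the blank 10.

10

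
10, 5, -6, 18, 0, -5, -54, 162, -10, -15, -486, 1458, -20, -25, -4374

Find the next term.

13122

Positions follow the repeating pattern AABB; grouping by letter gives 2 tracks.
Track A: 10, 5, 0, -5, -10, -15, -20, -25 — linear: a_n = 15 − 5·n.
Track B: -6, 18, -54, 162, -486, 1458, -4374 — geometric with ratio -3.
Position 16 falls in track B as its term 8, giving 13122.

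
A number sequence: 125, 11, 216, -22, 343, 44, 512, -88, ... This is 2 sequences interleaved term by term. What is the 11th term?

Odd-indexed and even-indexed terms follow separate rules.
Subsequence A: 125, 216, 343, 512 (perfect cubes starting at 5³).
Subsequence B: 11, -22, 44, -88 (a geometric progression (common ratio -2)).
The 11th slot belongs to subsequence A; its 6th term is 1000.

1000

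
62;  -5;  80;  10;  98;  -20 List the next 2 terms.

116, 40

Positions 1, 3, 5, … form one subsequence and positions 2, 4, 6, … form another.
Track A: 62, 80, 98 (arithmetic with common difference +18).
Track B: -5, 10, -20 (a geometric progression (common ratio -2)).
The 7th slot belongs to track A; its 4th term is 116.
Position 8 → track B, term 4 = 40.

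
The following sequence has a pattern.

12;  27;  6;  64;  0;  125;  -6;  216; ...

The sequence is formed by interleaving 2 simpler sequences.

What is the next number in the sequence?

Odd-indexed and even-indexed terms follow separate rules.
Subsequence A = 12, 6, 0, -6: arithmetic, step −6.
Subsequence B = 27, 64, 125, 216: perfect cubes starting at 3³.
Position 9 → subsequence A, term 5 = -12.

-12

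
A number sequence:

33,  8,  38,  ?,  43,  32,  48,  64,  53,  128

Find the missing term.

16

Positions 1, 3, 5, … form one subsequence and positions 2, 4, 6, … form another.
Stream A: 33, 38, 43, 48, 53 (linear: a_n = 28 + 5·n).
Stream B: 8, ?, 32, 64, 128 (successive powers of 2).
Stream B's pattern makes the blank 16.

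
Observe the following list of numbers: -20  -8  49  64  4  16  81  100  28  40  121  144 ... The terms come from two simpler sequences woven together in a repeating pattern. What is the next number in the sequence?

52

Reading positions in blocks of 4 reveals the pattern AABB — 2 tracks woven together.
Subsequence A: -20, -8, 4, 16, 28, 40 (adding 12 each time).
Subsequence B: 49, 64, 81, 100, 121, 144 (perfect squares starting at 7²).
Position 13 falls in subsequence A as its term 7, giving 52.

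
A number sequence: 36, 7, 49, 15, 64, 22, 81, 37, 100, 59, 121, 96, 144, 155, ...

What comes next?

169

Positions 1, 3, 5, … form one subsequence and positions 2, 4, 6, … form another.
Stream A = 36, 49, 64, 81, 100, 121, 144: perfect squares starting at 6².
Stream B = 7, 15, 22, 37, 59, 96, 155: a Fibonacci-like recurrence a_n = a_{n-1} + a_{n-2}.
The 15th slot belongs to stream A; its 8th term is 169.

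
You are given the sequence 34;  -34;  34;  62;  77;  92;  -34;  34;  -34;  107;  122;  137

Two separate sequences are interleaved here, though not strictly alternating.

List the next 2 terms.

The slot pattern repeats as AAABBB (period 6), so there are 2 interleaved tracks.
Subsequence A: 34, -34, 34, -34, 34, -34. The oscillation 34·(−1)^(n+1).
Subsequence B: 62, 77, 92, 107, 122, 137. Adding 15 each time.
Term 13 comes from subsequence A (its 7th entry): 34.
The 14th slot belongs to subsequence A; its 8th term is -34.

34, -34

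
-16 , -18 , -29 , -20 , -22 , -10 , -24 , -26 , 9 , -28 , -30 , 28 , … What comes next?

-32

Reading positions in blocks of 3 reveals the pattern AAB — 2 tracks woven together.
Stream A: -16, -18, -20, -22, -24, -26, -28, -30 (arithmetic, step −2).
Stream B: -29, -10, 9, 28 (linear: a_n = -48 + 19·n).
Position 13 → stream A, term 9 = -32.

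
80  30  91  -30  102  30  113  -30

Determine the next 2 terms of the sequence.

Positions 1, 3, 5, … form one subsequence and positions 2, 4, 6, … form another.
Subsequence A: 80, 91, 102, 113. Arithmetic, step +11.
Subsequence B: 30, -30, 30, -30. Alternating ±30.
Term 9 comes from subsequence A (its 5th entry): 124.
The 10th slot belongs to subsequence B; its 5th term is 30.

124, 30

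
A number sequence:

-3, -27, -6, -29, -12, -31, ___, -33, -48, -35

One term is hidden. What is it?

The terms cycle through 2 interleaved subsequences.
Stream A: -3, -6, -12, ?, -48. Geometric, ×2 each step.
Stream B: -27, -29, -31, -33, -35. Subtracting 2 each time.
Filling stream A at index 4 by its rule yields -24.

-24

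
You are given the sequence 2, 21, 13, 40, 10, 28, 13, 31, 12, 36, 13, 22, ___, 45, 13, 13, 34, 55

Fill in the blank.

22

Taking every 4th term gives 4 separate tracks.
Subsequence A: 2, 10, 12, ?, 34 (a Fibonacci-like recurrence a_n = a_{n-1} + a_{n-2}).
Subsequence B: 21, 28, 36, 45, 55 (triangular numbers starting at T_6).
Subsequence C: 13, 13, 13, 13 (constant 13).
Subsequence D: 40, 31, 22, 13 (arithmetic, step −9).
Subsequence A's pattern makes the blank 22.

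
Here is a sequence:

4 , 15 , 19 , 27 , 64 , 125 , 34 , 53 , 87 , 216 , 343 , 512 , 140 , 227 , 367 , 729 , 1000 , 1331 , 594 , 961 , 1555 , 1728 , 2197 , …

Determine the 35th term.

6859

The slot pattern repeats as AAABBB (period 6), so there are 2 interleaved tracks.
Stream A: 4, 15, 19, 34, 53, 87, 140, 227, 367, 594, 961, 1555. Fibonacci-style (each term is the sum of the two before it).
Stream B: 27, 64, 125, 216, 343, 512, 729, 1000, 1331, 1728, 2197. Perfect cubes starting at 3³.
Term 35 comes from stream B (its 17th entry): 6859.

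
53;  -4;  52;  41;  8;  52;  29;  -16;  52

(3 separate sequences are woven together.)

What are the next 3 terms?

Read the sequence 3 terms at a time; column i is its own pattern.
Track A: 53, 41, 29 (arithmetic, step −12).
Track B: -4, 8, -16 (multiplying by -2 each time).
Track C: 52, 52, 52 (constant 52).
The 10th slot belongs to track A; its 4th term is 17.
Position 11 → track B, term 4 = 32.
The 12th slot belongs to track C; its 4th term is 52.

17, 32, 52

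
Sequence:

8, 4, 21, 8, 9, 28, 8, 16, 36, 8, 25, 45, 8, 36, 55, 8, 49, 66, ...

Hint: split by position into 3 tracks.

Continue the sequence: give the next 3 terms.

Taking every 3rd term gives 3 separate tracks.
Stream A: 8, 8, 8, 8, 8, 8 — constant 8.
Stream B: 4, 9, 16, 25, 36, 49 — consecutive squares n² from n = 2.
Stream C: 21, 28, 36, 45, 55, 66 — triangular numbers n(n+1)/2 for n = 6, 7, ….
The 19th slot belongs to stream A; its 7th term is 8.
Position 20 falls in stream B as its term 7, giving 64.
Term 21 comes from stream C (its 7th entry): 78.

8, 64, 78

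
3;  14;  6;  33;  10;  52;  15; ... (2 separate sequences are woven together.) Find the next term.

71

Positions 1, 3, 5, … form one subsequence and positions 2, 4, 6, … form another.
Subsequence A is 3, 6, 10, 15, which is the triangular numbers T_2, T_3, ….
Subsequence B is 14, 33, 52, which is arithmetic with common difference +19.
Term 8 comes from subsequence B (its 4th entry): 71.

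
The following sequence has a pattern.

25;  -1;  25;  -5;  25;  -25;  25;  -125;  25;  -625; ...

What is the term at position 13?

25

Split by position mod 2 into 2 tracks.
Track A: 25, 25, 25, 25, 25 (constant 25).
Track B: -1, -5, -25, -125, -625 (geometric with ratio 5).
The 13th slot belongs to track A; its 7th term is 25.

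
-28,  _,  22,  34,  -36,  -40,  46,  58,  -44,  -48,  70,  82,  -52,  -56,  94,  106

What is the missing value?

The slot pattern repeats as AABB (period 4), so there are 2 interleaved tracks.
Subsequence A: -28, ?, -36, -40, -44, -48, -52, -56. Linear: a_n = -24 − 4·n.
Subsequence B: 22, 34, 46, 58, 70, 82, 94, 106. Arithmetic with common difference +12.
Subsequence A's pattern makes the blank -32.

-32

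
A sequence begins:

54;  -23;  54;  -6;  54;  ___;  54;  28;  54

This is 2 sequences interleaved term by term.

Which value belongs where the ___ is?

11

Positions 1, 3, 5, … form one subsequence and positions 2, 4, 6, … form another.
Stream A is 54, 54, 54, 54, 54, which is constant 54.
Stream B is -23, -6, ?, 28, which is adding 17 each time.
The gap is stream B's term 3; the rule gives 11.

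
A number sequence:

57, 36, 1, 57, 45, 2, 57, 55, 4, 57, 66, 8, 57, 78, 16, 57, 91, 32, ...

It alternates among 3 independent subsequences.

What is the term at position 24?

128

Split by position mod 3: positions 1, 4, 7, … form one track, and each other residue class forms its own.
Track A: 57, 57, 57, 57, 57, 57 — the constant sequence 57.
Track B: 36, 45, 55, 66, 78, 91 — the triangular numbers T_8, T_9, ….
Track C: 1, 2, 4, 8, 16, 32 — successive powers of 2.
Term 24 comes from track C (its 8th entry): 128.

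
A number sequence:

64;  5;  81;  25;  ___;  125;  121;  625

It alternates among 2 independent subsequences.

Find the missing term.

Split by position mod 2 into 2 tracks.
Stream A: 64, 81, ?, 121 — consecutive squares n² from n = 8.
Stream B: 5, 25, 125, 625 — successive powers of 5.
Filling stream A at index 3 by its rule yields 100.

100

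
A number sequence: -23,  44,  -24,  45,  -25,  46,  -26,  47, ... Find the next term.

Odd-indexed and even-indexed terms follow separate rules.
Stream A: -23, -24, -25, -26 (subtracting 1 each time).
Stream B: 44, 45, 46, 47 (linear: a_n = 43 + n).
Position 9 falls in stream A as its term 5, giving -27.

-27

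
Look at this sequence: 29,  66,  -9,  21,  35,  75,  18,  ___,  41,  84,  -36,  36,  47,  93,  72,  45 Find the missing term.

28

Read the sequence 4 terms at a time; column i is its own pattern.
Stream A: 29, 35, 41, 47 — arithmetic with common difference +6.
Stream B: 66, 75, 84, 93 — linear: a_n = 57 + 9·n.
Stream C: -9, 18, -36, 72 — geometric, ×-2 each step.
Stream D: 21, ?, 36, 45 — triangular numbers starting at T_6.
Filling stream D at index 2 by its rule yields 28.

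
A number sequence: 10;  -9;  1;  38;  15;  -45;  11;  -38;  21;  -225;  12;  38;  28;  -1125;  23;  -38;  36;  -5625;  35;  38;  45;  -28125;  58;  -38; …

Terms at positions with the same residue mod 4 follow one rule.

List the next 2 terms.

55, -140625

Read the sequence 4 terms at a time; column i is its own pattern.
Stream A: 10, 15, 21, 28, 36, 45 — the triangular numbers T_4, T_5, ….
Stream B: -9, -45, -225, -1125, -5625, -28125 — geometric with ratio 5.
Stream C: 1, 11, 12, 23, 35, 58 — Fibonacci-style (each term is the sum of the two before it).
Stream D: 38, -38, 38, -38, 38, -38 — oscillating between 38 and -38.
Position 25 → stream A, term 7 = 55.
Term 26 comes from stream B (its 7th entry): -140625.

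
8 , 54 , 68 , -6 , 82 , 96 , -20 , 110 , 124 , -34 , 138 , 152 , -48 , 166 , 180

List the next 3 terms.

-62, 194, 208

The slot pattern repeats as ABB (period 3), so there are 2 interleaved tracks.
Stream A is 8, -6, -20, -34, -48, which is arithmetic, step −14.
Stream B is 54, 68, 82, 96, 110, 124, 138, 152, 166, 180, which is adding 14 each time.
Position 16 falls in stream A as its term 6, giving -62.
Position 17 falls in stream B as its term 11, giving 194.
Term 18 comes from stream B (its 12th entry): 208.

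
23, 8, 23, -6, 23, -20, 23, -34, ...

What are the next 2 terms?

Split by position mod 2 into 2 tracks.
Stream A = 23, 23, 23, 23: the constant sequence 23.
Stream B = 8, -6, -20, -34: arithmetic, step −14.
Position 9 falls in stream A as its term 5, giving 23.
Position 10 → stream B, term 5 = -48.

23, -48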